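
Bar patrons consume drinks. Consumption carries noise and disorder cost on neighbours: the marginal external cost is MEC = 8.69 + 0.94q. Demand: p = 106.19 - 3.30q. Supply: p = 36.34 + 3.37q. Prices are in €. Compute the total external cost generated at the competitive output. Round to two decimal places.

Market equilibrium (private): 36.34 + 3.37q = 106.19 - 3.30q → q_m = 10.4723.
Total external cost = ∫₀^{q_m} (8.69 + 0.94q) dq = 8.69×10.4723 + ½×0.94×10.4723² = 142.5487.

€142.55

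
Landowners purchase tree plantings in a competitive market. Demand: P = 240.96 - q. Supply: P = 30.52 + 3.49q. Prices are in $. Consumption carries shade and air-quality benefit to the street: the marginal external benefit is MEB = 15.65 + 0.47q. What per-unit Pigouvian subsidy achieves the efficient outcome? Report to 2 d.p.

subsidy = $42.08 per unit

Social marginal benefit = demand + MEB = 256.61 - 0.53q.
Set SMB = MC: 256.61 - 0.53q = 30.52 + 3.49q → q* = 56.2413.
The Pigouvian subsidy equals MEB at q*: 15.65 + 0.47×56.2413 = 42.0834.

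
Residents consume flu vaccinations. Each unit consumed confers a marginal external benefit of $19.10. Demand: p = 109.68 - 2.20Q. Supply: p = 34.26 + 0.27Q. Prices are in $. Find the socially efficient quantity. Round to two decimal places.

Q* = 38.27

Social marginal benefit = demand + MEB = 128.78 - 2.20Q.
Set SMB = MC: 128.78 - 2.20Q = 34.26 + 0.27Q → Q* = 38.2672.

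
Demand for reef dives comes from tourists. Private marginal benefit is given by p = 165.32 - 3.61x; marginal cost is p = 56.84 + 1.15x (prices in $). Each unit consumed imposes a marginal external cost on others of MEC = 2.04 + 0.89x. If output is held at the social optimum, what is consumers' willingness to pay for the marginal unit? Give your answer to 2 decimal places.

Social marginal benefit = demand − MEC = 163.28 - 4.50x.
Set SMB = MC: 163.28 - 4.50x = 56.84 + 1.15x → x* = 18.8389.
Consumer price on the demand curve at x*: 165.32 − 3.61×18.8389 = 97.3116.

P = $97.31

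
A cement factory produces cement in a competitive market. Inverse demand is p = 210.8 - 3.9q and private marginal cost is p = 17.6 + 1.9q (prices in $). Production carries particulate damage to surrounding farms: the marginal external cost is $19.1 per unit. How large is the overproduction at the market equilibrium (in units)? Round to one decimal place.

3.3 units

Market equilibrium (private): 17.6 + 1.9q = 210.8 - 3.9q → q_m = 33.3103.
Social marginal cost = private MC + MEC = 36.7 + 1.9q.
Set SMC = demand: 36.7 + 1.9q = 210.8 - 3.9q → q* = 30.0172.
Gap = |33.3103 − 30.0172| = 3.2931.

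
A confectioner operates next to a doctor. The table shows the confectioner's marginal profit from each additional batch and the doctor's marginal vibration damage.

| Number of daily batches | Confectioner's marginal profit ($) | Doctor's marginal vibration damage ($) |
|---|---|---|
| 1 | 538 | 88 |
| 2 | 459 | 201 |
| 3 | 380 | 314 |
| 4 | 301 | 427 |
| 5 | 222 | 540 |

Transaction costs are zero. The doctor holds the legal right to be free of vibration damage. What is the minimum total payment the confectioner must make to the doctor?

$603

Efficient level: marginal profit ≥ marginal vibration damage through level 3, so k* = 3.
With the doctor holding the right, the confectioner must at least compensate total damage at k*: 88 + 201 + 314 = 603.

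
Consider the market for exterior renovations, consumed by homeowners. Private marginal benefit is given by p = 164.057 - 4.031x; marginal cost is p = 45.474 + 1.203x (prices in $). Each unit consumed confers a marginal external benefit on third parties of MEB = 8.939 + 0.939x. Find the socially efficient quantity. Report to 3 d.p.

x* = 29.691

Social marginal benefit = demand + MEB = 172.996 - 3.092x.
Set SMB = MC: 172.996 - 3.092x = 45.474 + 1.203x → x* = 29.6908.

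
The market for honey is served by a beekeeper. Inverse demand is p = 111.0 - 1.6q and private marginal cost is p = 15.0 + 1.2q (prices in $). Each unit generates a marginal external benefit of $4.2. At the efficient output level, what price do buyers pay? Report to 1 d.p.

Social marginal cost = private MC − MEB = 10.8 + 1.2q.
Set SMC = demand: 10.8 + 1.2q = 111.0 - 1.6q → q* = 35.7857.
Consumer price on the demand curve at q*: 111.0 − 1.6×35.7857 = 53.7429.

P = $53.7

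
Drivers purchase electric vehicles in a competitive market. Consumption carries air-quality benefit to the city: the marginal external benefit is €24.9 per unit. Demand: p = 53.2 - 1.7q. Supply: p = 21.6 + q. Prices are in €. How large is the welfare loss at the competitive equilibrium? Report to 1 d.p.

Market equilibrium (private): 21.6 + q = 53.2 - 1.7q → q_m = 11.7037.
Social marginal benefit = demand + MEB = 78.1 - 1.7q.
Set SMB = MC: 78.1 - 1.7q = 21.6 + q → q* = 20.9259.
Between q* and q_m the wedge SMB − MC runs linearly from 0 to MEB(q_m), so the loss is a triangle.
DWL = ½ × 9.2222 × 24.9000 = 114.8164.

DWL = €114.8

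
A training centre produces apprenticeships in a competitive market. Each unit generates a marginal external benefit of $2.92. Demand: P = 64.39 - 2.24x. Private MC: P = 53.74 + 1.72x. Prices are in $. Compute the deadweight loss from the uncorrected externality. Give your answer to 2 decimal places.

Market equilibrium (private): 53.74 + 1.72x = 64.39 - 2.24x → x_m = 2.6894.
Social marginal cost = private MC − MEB = 50.82 + 1.72x.
Set SMC = demand: 50.82 + 1.72x = 64.39 - 2.24x → x* = 3.4268.
Between x* and x_m the wedge demand − SMC runs linearly from 0 to MEB(x_m), so the loss is a triangle.
DWL = ½ × 0.7374 × 2.9200 = 1.0766.

DWL = $1.08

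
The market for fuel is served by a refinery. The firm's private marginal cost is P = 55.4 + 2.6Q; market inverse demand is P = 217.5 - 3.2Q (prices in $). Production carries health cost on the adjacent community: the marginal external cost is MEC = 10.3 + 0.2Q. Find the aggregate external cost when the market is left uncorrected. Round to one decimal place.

$366.0

Market equilibrium (private): 55.4 + 2.6Q = 217.5 - 3.2Q → Q_m = 27.9483.
Total external cost = ∫₀^{Q_m} (10.3 + 0.2Q) dQ = 10.3×27.9483 + ½×0.2×27.9483² = 365.9782.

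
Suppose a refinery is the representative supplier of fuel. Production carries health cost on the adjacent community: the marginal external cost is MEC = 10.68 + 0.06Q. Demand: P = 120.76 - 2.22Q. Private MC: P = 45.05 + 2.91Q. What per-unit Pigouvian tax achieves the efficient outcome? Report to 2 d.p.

tax = 11.43 per unit

Social marginal cost = private MC + MEC = 55.73 + 2.97Q.
Set SMC = demand: 55.73 + 2.97Q = 120.76 - 2.22Q → Q* = 12.5299.
The Pigouvian tax equals MEC at Q*: 10.68 + 0.06×12.5299 = 11.4318.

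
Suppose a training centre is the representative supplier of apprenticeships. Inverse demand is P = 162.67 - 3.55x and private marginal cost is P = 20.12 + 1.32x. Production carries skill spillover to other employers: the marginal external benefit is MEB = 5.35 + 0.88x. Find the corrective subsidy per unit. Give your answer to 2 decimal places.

subsidy = 37.97 per unit

Social marginal cost = private MC − MEB = 14.77 + 0.44x.
Set SMC = demand: 14.77 + 0.44x = 162.67 - 3.55x → x* = 37.0677.
The Pigouvian subsidy equals MEB at x*: 5.35 + 0.88×37.0677 = 37.9696.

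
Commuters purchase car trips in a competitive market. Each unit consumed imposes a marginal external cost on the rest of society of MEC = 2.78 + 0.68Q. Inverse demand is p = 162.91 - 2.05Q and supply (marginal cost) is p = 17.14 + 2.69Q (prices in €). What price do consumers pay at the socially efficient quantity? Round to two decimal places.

Social marginal benefit = demand − MEC = 160.13 - 2.73Q.
Set SMB = MC: 160.13 - 2.73Q = 17.14 + 2.69Q → Q* = 26.3819.
Consumer price on the demand curve at Q*: 162.91 − 2.05×26.3819 = 108.8271.

P = €108.83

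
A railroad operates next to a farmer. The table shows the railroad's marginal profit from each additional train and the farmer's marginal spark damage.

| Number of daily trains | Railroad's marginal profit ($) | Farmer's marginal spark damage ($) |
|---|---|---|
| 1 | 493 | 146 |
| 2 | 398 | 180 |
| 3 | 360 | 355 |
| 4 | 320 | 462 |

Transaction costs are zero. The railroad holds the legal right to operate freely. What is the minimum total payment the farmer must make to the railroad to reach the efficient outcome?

$320

Left alone the railroad would choose level 4 (marginal profit stays positive).
Efficient level: k* = 3 (marginal profit ≥ marginal spark damage through 3).
The farmer must at least cover the railroad's forgone profit from cutting 4→3: 320 = 320.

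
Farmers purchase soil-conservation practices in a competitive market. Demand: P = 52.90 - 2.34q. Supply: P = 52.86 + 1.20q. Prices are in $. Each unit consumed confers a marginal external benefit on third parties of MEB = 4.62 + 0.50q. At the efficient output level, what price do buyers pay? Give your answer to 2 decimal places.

Social marginal benefit = demand + MEB = 57.52 - 1.84q.
Set SMB = MC: 57.52 - 1.84q = 52.86 + 1.20q → q* = 1.5329.
Consumer price on the demand curve at q*: 52.90 − 2.34×1.5329 = 49.3130.

P = $49.31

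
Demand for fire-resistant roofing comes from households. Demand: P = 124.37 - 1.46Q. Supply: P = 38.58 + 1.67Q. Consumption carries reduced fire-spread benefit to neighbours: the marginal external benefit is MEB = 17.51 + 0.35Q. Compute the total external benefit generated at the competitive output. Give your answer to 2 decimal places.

611.40

Market equilibrium (private): 38.58 + 1.67Q = 124.37 - 1.46Q → Q_m = 27.4089.
Total external benefit = ∫₀^{Q_m} (17.51 + 0.35Q) dQ = 17.51×27.4089 + ½×0.35×27.4089² = 611.3982.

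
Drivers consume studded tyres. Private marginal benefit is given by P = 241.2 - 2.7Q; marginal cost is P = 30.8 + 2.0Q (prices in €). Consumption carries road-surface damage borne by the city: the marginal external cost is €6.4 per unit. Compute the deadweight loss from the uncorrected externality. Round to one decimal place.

DWL = €4.4

Market equilibrium (private): 30.8 + 2.0Q = 241.2 - 2.7Q → Q_m = 44.7660.
Social marginal benefit = demand − MEC = 234.8 - 2.7Q.
Set SMB = MC: 234.8 - 2.7Q = 30.8 + 2.0Q → Q* = 43.4043.
The loss is the area between SMB and MC from Q* to Q_m; with linear curves that's a triangle of height MEC(Q_m).
DWL = ½ × 1.3617 × 6.4000 = 4.3574.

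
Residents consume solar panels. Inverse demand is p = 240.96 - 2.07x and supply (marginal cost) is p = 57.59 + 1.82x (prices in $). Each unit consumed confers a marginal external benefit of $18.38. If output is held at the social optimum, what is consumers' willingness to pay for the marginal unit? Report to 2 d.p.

P = $133.60

Social marginal benefit = demand + MEB = 259.34 - 2.07x.
Set SMB = MC: 259.34 - 2.07x = 57.59 + 1.82x → x* = 51.8638.
Consumer price on the demand curve at x*: 240.96 − 2.07×51.8638 = 133.6019.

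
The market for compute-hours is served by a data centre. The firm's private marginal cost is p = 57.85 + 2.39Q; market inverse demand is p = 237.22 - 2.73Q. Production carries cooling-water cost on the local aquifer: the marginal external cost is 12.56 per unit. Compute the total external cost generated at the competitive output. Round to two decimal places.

440.02

Market equilibrium (private): 57.85 + 2.39Q = 237.22 - 2.73Q → Q_m = 35.0332.
Total external cost = MEC × Q_m = 12.56 × 35.0332 = 440.0170.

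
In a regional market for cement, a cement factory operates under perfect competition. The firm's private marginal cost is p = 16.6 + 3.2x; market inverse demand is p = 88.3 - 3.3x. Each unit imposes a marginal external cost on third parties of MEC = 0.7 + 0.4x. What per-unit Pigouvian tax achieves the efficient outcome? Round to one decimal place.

tax = 4.8 per unit

Social marginal cost = private MC + MEC = 17.3 + 3.6x.
Set SMC = demand: 17.3 + 3.6x = 88.3 - 3.3x → x* = 10.2899.
The Pigouvian tax equals MEC at x*: 0.7 + 0.4×10.2899 = 4.8160.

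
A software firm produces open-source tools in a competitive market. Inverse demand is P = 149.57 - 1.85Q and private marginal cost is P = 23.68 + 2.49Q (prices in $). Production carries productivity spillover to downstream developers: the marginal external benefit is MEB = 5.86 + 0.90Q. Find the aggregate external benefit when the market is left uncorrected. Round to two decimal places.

Market equilibrium (private): 23.68 + 2.49Q = 149.57 - 1.85Q → Q_m = 29.0069.
Total external benefit = ∫₀^{Q_m} (5.86 + 0.90Q) dQ = 5.86×29.0069 + ½×0.90×29.0069² = 548.6105.

$548.61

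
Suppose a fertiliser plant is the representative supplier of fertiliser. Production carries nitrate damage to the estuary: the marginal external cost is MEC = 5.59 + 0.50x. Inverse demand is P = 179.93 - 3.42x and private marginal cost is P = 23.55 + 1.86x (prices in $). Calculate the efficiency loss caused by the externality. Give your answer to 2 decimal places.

Market equilibrium (private): 23.55 + 1.86x = 179.93 - 3.42x → x_m = 29.6174.
Social marginal cost = private MC + MEC = 29.14 + 2.36x.
Set SMC = demand: 29.14 + 2.36x = 179.93 - 3.42x → x* = 26.0882.
Between x* and x_m the wedge SMC − demand runs linearly from 0 to MEC(x_m), so the loss is a triangle.
DWL = ½ × 3.5292 × 20.3987 = 35.9955.

DWL = $36.00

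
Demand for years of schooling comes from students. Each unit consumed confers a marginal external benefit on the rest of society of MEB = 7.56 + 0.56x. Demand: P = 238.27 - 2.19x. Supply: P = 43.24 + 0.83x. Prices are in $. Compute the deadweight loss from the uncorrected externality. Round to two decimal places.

Market equilibrium (private): 43.24 + 0.83x = 238.27 - 2.19x → x_m = 64.5795.
Social marginal benefit = demand + MEB = 245.83 - 1.63x.
Set SMB = MC: 245.83 - 1.63x = 43.24 + 0.83x → x* = 82.3537.
The welfare-loss triangle has base |x_m − x*| and height MEB(x_m) (the vertical gap between SMB and MC is zero at x* and MEB at x_m).
DWL = ½ × 17.7742 × 43.7245 = 388.5840.

DWL = $388.58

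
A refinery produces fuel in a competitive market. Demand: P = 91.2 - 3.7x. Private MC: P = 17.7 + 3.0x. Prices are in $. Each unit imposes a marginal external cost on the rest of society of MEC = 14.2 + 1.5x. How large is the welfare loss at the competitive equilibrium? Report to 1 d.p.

DWL = $57.3

Market equilibrium (private): 17.7 + 3.0x = 91.2 - 3.7x → x_m = 10.9701.
Social marginal cost = private MC + MEC = 31.9 + 4.5x.
Set SMC = demand: 31.9 + 4.5x = 91.2 - 3.7x → x* = 7.2317.
The loss is the area between SMC and demand from x* to x_m; with linear curves that's a triangle of height MEC(x_m).
DWL = ½ × 3.7384 × 30.6552 = 57.3007.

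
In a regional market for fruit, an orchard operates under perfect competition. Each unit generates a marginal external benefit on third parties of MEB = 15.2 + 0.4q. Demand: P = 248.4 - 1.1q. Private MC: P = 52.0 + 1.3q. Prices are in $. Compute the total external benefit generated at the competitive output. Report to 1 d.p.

$2583.2

Market equilibrium (private): 52.0 + 1.3q = 248.4 - 1.1q → q_m = 81.8333.
Total external benefit = ∫₀^{q_m} (15.2 + 0.4q) dq = 15.2×81.8333 + ½×0.4×81.8333² = 2583.2040.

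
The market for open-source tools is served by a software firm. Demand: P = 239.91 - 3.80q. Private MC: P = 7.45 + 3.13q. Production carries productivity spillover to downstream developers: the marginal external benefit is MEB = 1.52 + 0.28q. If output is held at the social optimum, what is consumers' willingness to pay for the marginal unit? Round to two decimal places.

P = 106.21

Social marginal cost = private MC − MEB = 5.93 + 2.85q.
Set SMC = demand: 5.93 + 2.85q = 239.91 - 3.80q → q* = 35.1850.
Consumer price on the demand curve at q*: 239.91 − 3.80×35.1850 = 106.2070.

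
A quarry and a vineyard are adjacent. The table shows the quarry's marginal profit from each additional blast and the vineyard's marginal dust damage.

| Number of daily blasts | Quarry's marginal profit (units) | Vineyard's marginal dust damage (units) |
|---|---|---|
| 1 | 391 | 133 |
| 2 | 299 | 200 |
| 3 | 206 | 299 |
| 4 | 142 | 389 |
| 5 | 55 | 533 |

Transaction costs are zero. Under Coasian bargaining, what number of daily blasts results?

2

Bargaining reaches the level where marginal profit last exceeds marginal dust damage.
That holds through level 2 (299 ≥ 200) but not at 3 (206 < 299).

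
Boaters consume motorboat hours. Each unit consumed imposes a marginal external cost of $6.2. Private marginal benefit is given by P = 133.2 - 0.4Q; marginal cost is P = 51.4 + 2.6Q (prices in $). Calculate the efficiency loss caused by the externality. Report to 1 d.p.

DWL = $6.4

Market equilibrium (private): 51.4 + 2.6Q = 133.2 - 0.4Q → Q_m = 27.2667.
Social marginal benefit = demand − MEC = 127.0 - 0.4Q.
Set SMB = MC: 127.0 - 0.4Q = 51.4 + 2.6Q → Q* = 25.2000.
Between Q* and Q_m the wedge MC − SMB runs linearly from 0 to MEC(Q_m), so the loss is a triangle.
DWL = ½ × 2.0667 × 6.2000 = 6.4068.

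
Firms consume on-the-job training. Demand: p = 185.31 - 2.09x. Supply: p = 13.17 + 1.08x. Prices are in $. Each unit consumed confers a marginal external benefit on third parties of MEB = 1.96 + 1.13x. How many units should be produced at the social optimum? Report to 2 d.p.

x* = 85.34

Social marginal benefit = demand + MEB = 187.27 - 0.96x.
Set SMB = MC: 187.27 - 0.96x = 13.17 + 1.08x → x* = 85.3431.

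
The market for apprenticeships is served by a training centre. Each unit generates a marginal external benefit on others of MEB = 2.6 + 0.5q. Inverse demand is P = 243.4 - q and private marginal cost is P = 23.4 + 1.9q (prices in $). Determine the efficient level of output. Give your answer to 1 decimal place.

q* = 92.8

Social marginal cost = private MC − MEB = 20.8 + 1.4q.
Set SMC = demand: 20.8 + 1.4q = 243.4 - q → q* = 92.7500.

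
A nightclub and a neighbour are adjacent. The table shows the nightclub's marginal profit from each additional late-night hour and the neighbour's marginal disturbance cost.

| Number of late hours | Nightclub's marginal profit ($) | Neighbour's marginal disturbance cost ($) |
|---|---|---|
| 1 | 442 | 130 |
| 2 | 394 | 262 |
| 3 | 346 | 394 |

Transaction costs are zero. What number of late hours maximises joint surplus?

2

Bargaining reaches the level where marginal profit last exceeds marginal disturbance cost.
That holds through level 2 (394 ≥ 262) but not at 3 (346 < 394).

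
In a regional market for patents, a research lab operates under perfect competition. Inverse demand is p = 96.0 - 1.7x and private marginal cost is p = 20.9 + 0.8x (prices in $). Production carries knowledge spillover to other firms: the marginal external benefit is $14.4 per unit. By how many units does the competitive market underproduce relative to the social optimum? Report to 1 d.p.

Market equilibrium (private): 20.9 + 0.8x = 96.0 - 1.7x → x_m = 30.0400.
Social marginal cost = private MC − MEB = 6.5 + 0.8x.
Set SMC = demand: 6.5 + 0.8x = 96.0 - 1.7x → x* = 35.8000.
Gap = |30.0400 − 35.8000| = 5.7600.

5.8 units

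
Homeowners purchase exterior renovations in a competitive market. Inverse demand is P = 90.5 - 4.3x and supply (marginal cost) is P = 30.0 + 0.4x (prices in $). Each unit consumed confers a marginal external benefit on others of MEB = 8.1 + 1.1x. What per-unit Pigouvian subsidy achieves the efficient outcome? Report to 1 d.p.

Social marginal benefit = demand + MEB = 98.6 - 3.2x.
Set SMB = MC: 98.6 - 3.2x = 30.0 + 0.4x → x* = 19.0556.
The Pigouvian subsidy equals MEB at x*: 8.1 + 1.1×19.0556 = 29.0612.

subsidy = $29.1 per unit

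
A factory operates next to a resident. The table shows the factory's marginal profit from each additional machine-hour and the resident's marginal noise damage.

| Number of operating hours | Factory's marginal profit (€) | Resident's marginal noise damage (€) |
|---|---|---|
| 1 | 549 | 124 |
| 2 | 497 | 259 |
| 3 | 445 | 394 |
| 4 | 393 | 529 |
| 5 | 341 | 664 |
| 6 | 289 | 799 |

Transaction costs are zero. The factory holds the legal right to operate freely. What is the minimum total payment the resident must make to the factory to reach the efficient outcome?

€1023

Left alone the factory would choose level 6 (marginal profit stays positive).
Efficient level: k* = 3 (marginal profit ≥ marginal noise damage through 3).
The resident must at least cover the factory's forgone profit from cutting 6→3: 393 + 341 + 289 = 1023.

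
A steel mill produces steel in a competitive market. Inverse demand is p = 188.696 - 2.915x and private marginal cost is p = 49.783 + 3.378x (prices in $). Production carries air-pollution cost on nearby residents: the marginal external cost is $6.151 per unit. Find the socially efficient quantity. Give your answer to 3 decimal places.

Social marginal cost = private MC + MEC = 55.934 + 3.378x.
Set SMC = demand: 55.934 + 3.378x = 188.696 - 2.915x → x* = 21.0968.

x* = 21.097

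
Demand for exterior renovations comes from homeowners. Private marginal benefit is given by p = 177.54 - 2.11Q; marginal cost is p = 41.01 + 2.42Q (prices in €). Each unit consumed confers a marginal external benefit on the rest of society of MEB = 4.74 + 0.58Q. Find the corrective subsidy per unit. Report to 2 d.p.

Social marginal benefit = demand + MEB = 182.28 - 1.53Q.
Set SMB = MC: 182.28 - 1.53Q = 41.01 + 2.42Q → Q* = 35.7646.
The Pigouvian subsidy equals MEB at Q*: 4.74 + 0.58×35.7646 = 25.4835.

subsidy = €25.48 per unit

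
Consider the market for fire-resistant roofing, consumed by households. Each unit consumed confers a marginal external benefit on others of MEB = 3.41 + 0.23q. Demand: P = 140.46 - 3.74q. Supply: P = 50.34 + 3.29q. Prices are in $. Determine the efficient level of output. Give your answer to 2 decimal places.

Social marginal benefit = demand + MEB = 143.87 - 3.51q.
Set SMB = MC: 143.87 - 3.51q = 50.34 + 3.29q → q* = 13.7544.

q* = 13.75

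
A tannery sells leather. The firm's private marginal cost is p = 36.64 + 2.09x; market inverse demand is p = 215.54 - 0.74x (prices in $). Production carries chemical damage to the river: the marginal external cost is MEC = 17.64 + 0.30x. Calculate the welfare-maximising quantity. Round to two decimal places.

x* = 51.52

Social marginal cost = private MC + MEC = 54.28 + 2.39x.
Set SMC = demand: 54.28 + 2.39x = 215.54 - 0.74x → x* = 51.5208.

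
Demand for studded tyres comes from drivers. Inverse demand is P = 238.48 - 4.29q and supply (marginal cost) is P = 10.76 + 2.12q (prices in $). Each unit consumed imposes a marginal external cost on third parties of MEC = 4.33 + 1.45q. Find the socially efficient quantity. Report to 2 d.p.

q* = 28.42

Social marginal benefit = demand − MEC = 234.15 - 5.74q.
Set SMB = MC: 234.15 - 5.74q = 10.76 + 2.12q → q* = 28.4211.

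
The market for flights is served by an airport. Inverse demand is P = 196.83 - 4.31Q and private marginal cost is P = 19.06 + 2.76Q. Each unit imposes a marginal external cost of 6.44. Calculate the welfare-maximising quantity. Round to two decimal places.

Social marginal cost = private MC + MEC = 25.50 + 2.76Q.
Set SMC = demand: 25.50 + 2.76Q = 196.83 - 4.31Q → Q* = 24.2334.

Q* = 24.23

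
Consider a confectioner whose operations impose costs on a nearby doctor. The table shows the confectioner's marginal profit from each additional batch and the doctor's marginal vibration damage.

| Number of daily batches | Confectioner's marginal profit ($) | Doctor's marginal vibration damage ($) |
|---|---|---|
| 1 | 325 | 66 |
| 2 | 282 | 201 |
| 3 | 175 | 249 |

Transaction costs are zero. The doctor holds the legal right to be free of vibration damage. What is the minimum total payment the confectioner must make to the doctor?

Efficient level: marginal profit ≥ marginal vibration damage through level 2, so k* = 2.
With the doctor holding the right, the confectioner must at least compensate total damage at k*: 66 + 201 = 267.

$267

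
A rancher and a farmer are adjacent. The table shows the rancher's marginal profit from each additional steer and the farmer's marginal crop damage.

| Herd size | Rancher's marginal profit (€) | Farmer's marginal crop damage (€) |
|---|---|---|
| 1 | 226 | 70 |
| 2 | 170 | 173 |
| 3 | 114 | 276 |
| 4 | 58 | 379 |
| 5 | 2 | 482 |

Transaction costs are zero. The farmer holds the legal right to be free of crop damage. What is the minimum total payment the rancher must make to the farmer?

€70

Efficient level: marginal profit ≥ marginal crop damage through level 1, so k* = 1.
With the farmer holding the right, the rancher must at least compensate total damage at k*: 70 = 70.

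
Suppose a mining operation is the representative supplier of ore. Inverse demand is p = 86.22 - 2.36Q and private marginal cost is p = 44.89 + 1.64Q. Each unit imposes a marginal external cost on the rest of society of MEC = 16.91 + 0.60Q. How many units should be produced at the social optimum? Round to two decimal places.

Social marginal cost = private MC + MEC = 61.80 + 2.24Q.
Set SMC = demand: 61.80 + 2.24Q = 86.22 - 2.36Q → Q* = 5.3087.

Q* = 5.31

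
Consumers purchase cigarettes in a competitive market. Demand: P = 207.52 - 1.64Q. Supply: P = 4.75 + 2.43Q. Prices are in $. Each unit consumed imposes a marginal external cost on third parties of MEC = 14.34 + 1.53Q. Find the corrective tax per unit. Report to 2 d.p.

Social marginal benefit = demand − MEC = 193.18 - 3.17Q.
Set SMB = MC: 193.18 - 3.17Q = 4.75 + 2.43Q → Q* = 33.6482.
The Pigouvian tax equals MEC at Q*: 14.34 + 1.53×33.6482 = 65.8217.

tax = $65.82 per unit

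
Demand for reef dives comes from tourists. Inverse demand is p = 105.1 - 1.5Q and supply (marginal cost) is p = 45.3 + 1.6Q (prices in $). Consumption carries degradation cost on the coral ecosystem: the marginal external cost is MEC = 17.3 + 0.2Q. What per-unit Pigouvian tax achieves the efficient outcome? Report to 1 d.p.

tax = $19.9 per unit

Social marginal benefit = demand − MEC = 87.8 - 1.7Q.
Set SMB = MC: 87.8 - 1.7Q = 45.3 + 1.6Q → Q* = 12.8788.
The Pigouvian tax equals MEC at Q*: 17.3 + 0.2×12.8788 = 19.8758.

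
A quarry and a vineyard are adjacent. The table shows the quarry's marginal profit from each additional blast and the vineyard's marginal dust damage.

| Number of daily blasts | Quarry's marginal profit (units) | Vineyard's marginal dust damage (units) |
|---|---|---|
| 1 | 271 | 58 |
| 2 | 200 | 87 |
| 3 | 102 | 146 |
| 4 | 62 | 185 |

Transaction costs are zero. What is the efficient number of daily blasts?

Bargaining reaches the level where marginal profit last exceeds marginal dust damage.
That holds through level 2 (200 ≥ 87) but not at 3 (102 < 146).

2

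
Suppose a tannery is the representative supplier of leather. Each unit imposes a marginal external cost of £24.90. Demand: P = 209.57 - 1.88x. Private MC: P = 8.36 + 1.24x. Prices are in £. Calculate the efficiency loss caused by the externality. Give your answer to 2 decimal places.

Market equilibrium (private): 8.36 + 1.24x = 209.57 - 1.88x → x_m = 64.4904.
Social marginal cost = private MC + MEC = 33.26 + 1.24x.
Set SMC = demand: 33.26 + 1.24x = 209.57 - 1.88x → x* = 56.5096.
The loss is the area between SMC and demand from x* to x_m; with linear curves that's a triangle of height MEC(x_m).
DWL = ½ × 7.9808 × 24.9000 = 99.3610.

DWL = £99.36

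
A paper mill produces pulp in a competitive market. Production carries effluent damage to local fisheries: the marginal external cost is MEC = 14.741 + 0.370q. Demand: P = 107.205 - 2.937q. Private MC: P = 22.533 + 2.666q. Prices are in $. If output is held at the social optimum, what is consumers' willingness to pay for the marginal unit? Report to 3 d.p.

Social marginal cost = private MC + MEC = 37.274 + 3.036q.
Set SMC = demand: 37.274 + 3.036q = 107.205 - 2.937q → q* = 11.7079.
Consumer price on the demand curve at q*: 107.205 − 2.937×11.7079 = 72.8189.

P = $72.819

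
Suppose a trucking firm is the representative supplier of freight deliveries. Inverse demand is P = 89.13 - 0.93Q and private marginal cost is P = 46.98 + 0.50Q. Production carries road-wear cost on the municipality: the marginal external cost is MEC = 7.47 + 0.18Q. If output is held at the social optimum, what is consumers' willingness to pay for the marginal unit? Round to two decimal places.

Social marginal cost = private MC + MEC = 54.45 + 0.68Q.
Set SMC = demand: 54.45 + 0.68Q = 89.13 - 0.93Q → Q* = 21.5404.
Consumer price on the demand curve at Q*: 89.13 − 0.93×21.5404 = 69.0974.

P = 69.10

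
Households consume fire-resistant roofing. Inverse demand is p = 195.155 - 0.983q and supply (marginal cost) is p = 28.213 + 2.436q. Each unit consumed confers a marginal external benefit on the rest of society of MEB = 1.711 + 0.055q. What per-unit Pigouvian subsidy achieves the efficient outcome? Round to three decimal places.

subsidy = 4.468 per unit

Social marginal benefit = demand + MEB = 196.866 - 0.928q.
Set SMB = MC: 196.866 - 0.928q = 28.213 + 2.436q → q* = 50.1347.
The Pigouvian subsidy equals MEB at q*: 1.711 + 0.055×50.1347 = 4.4684.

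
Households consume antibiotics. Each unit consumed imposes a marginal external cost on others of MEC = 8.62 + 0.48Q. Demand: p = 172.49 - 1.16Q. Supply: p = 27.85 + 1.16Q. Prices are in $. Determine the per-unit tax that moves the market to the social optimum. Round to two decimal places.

tax = $31.94 per unit

Social marginal benefit = demand − MEC = 163.87 - 1.64Q.
Set SMB = MC: 163.87 - 1.64Q = 27.85 + 1.16Q → Q* = 48.5786.
The Pigouvian tax equals MEC at Q*: 8.62 + 0.48×48.5786 = 31.9377.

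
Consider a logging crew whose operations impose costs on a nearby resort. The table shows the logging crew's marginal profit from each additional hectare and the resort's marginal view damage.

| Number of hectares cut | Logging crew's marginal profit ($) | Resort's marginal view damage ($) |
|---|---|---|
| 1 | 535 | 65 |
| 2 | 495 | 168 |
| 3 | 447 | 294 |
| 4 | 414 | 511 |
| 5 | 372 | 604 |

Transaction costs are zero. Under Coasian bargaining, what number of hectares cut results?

Bargaining reaches the level where marginal profit last exceeds marginal view damage.
That holds through level 3 (447 ≥ 294) but not at 4 (414 < 511).

3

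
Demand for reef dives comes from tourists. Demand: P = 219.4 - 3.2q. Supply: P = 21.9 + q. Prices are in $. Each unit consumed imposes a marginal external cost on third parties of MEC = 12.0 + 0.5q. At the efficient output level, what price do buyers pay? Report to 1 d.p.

P = $93.1

Social marginal benefit = demand − MEC = 207.4 - 3.7q.
Set SMB = MC: 207.4 - 3.7q = 21.9 + q → q* = 39.4681.
Consumer price on the demand curve at q*: 219.4 − 3.2×39.4681 = 93.1021.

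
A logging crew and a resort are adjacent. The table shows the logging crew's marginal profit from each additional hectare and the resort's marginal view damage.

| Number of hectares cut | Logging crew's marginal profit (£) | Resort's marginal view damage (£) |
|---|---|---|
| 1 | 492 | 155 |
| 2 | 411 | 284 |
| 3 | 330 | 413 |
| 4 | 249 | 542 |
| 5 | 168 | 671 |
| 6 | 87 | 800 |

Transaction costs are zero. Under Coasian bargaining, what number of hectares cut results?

Bargaining reaches the level where marginal profit last exceeds marginal view damage.
That holds through level 2 (411 ≥ 284) but not at 3 (330 < 413).

2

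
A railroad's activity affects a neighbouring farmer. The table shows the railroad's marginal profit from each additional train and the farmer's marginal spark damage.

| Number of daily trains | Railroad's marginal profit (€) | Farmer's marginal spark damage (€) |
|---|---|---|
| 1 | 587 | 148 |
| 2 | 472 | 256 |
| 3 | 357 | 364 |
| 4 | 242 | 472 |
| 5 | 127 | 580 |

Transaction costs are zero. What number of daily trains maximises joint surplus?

2

Bargaining reaches the level where marginal profit last exceeds marginal spark damage.
That holds through level 2 (472 ≥ 256) but not at 3 (357 < 364).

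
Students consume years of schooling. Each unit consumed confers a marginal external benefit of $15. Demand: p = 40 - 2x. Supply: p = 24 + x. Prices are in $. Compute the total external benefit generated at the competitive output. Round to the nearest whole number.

$80

Market equilibrium (private): 24 + x = 40 - 2x → x_m = 5.3333.
Total external benefit = MEB × x_m = 15 × 5.3333 = 79.9995.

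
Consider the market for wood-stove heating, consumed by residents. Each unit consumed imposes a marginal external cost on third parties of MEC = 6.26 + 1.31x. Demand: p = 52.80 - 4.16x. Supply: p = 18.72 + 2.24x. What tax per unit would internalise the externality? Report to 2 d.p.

Social marginal benefit = demand − MEC = 46.54 - 5.47x.
Set SMB = MC: 46.54 - 5.47x = 18.72 + 2.24x → x* = 3.6083.
The Pigouvian tax equals MEC at x*: 6.26 + 1.31×3.6083 = 10.9869.

tax = 10.99 per unit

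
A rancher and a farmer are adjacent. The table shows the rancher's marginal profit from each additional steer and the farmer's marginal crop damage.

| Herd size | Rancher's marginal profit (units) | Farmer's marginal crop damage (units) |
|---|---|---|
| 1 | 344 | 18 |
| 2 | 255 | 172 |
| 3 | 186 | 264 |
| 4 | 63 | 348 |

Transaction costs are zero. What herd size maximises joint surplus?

2

Bargaining reaches the level where marginal profit last exceeds marginal crop damage.
That holds through level 2 (255 ≥ 172) but not at 3 (186 < 264).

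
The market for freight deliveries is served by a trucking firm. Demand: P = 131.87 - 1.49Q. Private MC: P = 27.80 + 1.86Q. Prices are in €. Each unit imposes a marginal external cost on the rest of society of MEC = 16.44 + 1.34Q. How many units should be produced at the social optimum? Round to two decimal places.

Social marginal cost = private MC + MEC = 44.24 + 3.20Q.
Set SMC = demand: 44.24 + 3.20Q = 131.87 - 1.49Q → Q* = 18.6844.

Q* = 18.68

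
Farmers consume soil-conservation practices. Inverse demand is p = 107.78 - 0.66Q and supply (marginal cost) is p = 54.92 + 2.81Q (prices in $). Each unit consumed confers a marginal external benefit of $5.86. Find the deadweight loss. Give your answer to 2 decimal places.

DWL = $4.95

Market equilibrium (private): 54.92 + 2.81Q = 107.78 - 0.66Q → Q_m = 15.2334.
Social marginal benefit = demand + MEB = 113.64 - 0.66Q.
Set SMB = MC: 113.64 - 0.66Q = 54.92 + 2.81Q → Q* = 16.9222.
Between Q* and Q_m the wedge SMB − MC runs linearly from 0 to MEB(Q_m), so the loss is a triangle.
DWL = ½ × 1.6888 × 5.8600 = 4.9482.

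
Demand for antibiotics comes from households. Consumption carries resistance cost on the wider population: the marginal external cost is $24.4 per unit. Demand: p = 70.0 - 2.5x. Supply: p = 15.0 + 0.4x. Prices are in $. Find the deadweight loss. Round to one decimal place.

DWL = $102.6

Market equilibrium (private): 15.0 + 0.4x = 70.0 - 2.5x → x_m = 18.9655.
Social marginal benefit = demand − MEC = 45.6 - 2.5x.
Set SMB = MC: 45.6 - 2.5x = 15.0 + 0.4x → x* = 10.5517.
The welfare-loss triangle has base |x_m − x*| and height MEC(x_m) (the vertical gap between SMB and MC is zero at x* and MEC at x_m).
DWL = ½ × 8.4138 × 24.4000 = 102.6484.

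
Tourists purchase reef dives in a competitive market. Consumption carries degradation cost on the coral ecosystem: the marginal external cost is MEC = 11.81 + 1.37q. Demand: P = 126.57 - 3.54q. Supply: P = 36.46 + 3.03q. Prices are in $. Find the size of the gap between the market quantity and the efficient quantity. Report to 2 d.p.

3.85 units

Market equilibrium (private): 36.46 + 3.03q = 126.57 - 3.54q → q_m = 13.7154.
Social marginal benefit = demand − MEC = 114.76 - 4.91q.
Set SMB = MC: 114.76 - 4.91q = 36.46 + 3.03q → q* = 9.8615.
Gap = |13.7154 − 9.8615| = 3.8539.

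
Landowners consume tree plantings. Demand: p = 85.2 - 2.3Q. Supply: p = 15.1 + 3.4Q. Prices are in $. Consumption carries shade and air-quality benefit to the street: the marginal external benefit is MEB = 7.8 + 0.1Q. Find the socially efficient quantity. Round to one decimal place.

Social marginal benefit = demand + MEB = 93.0 - 2.2Q.
Set SMB = MC: 93.0 - 2.2Q = 15.1 + 3.4Q → Q* = 13.9107.

Q* = 13.9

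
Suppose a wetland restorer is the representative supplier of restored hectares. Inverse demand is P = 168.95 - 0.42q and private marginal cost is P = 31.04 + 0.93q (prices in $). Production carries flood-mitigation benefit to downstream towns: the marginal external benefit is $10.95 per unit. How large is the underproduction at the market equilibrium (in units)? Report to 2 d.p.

8.11 units

Market equilibrium (private): 31.04 + 0.93q = 168.95 - 0.42q → q_m = 102.1556.
Social marginal cost = private MC − MEB = 20.09 + 0.93q.
Set SMC = demand: 20.09 + 0.93q = 168.95 - 0.42q → q* = 110.2667.
Gap = |102.1556 − 110.2667| = 8.1111.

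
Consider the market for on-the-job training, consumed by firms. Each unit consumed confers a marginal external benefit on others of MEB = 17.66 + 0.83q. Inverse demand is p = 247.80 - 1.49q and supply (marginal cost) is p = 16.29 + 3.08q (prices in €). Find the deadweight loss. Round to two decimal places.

Market equilibrium (private): 16.29 + 3.08q = 247.80 - 1.49q → q_m = 50.6586.
Social marginal benefit = demand + MEB = 265.46 - 0.66q.
Set SMB = MC: 265.46 - 0.66q = 16.29 + 3.08q → q* = 66.6230.
The loss is the area between SMB and MC from q* to q_m; with linear curves that's a triangle of height MEB(q_m).
DWL = ½ × 15.9644 × 59.7067 = 476.5908.

DWL = €476.59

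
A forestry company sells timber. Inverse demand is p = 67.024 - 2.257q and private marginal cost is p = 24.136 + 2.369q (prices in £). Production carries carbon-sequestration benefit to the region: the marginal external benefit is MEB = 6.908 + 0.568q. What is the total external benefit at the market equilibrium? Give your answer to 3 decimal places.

£88.455

Market equilibrium (private): 24.136 + 2.369q = 67.024 - 2.257q → q_m = 9.2711.
Total external benefit = ∫₀^{q_m} (6.908 + 0.568q) dq = 6.908×9.2711 + ½×0.568×9.2711² = 88.4555.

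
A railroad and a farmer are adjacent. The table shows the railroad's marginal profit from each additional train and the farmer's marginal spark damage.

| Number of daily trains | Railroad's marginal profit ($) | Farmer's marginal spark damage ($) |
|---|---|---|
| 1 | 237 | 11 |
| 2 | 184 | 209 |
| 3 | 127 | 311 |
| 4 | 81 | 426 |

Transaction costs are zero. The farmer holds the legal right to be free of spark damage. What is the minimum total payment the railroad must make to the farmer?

$11

Efficient level: marginal profit ≥ marginal spark damage through level 1, so k* = 1.
With the farmer holding the right, the railroad must at least compensate total damage at k*: 11 = 11.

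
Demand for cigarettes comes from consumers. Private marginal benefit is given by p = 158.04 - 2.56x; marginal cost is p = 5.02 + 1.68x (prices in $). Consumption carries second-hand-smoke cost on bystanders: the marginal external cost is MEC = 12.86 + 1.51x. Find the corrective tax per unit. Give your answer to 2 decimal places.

Social marginal benefit = demand − MEC = 145.18 - 4.07x.
Set SMB = MC: 145.18 - 4.07x = 5.02 + 1.68x → x* = 24.3757.
The Pigouvian tax equals MEC at x*: 12.86 + 1.51×24.3757 = 49.6673.

tax = $49.67 per unit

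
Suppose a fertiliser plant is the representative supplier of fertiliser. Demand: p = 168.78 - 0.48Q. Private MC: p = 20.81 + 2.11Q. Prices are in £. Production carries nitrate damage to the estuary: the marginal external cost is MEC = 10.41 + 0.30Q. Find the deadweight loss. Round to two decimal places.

DWL = £131.31

Market equilibrium (private): 20.81 + 2.11Q = 168.78 - 0.48Q → Q_m = 57.1313.
Social marginal cost = private MC + MEC = 31.22 + 2.41Q.
Set SMC = demand: 31.22 + 2.41Q = 168.78 - 0.48Q → Q* = 47.5986.
The loss is the area between SMC and demand from Q* to Q_m; with linear curves that's a triangle of height MEC(Q_m).
DWL = ½ × 9.5327 × 27.5494 = 131.3101.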